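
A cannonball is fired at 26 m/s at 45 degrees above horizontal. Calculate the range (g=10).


Given: v0 = 26 m/s, theta = 45 deg, g = 10 m/s^2
sin(2*45) = sin(90) = 1
Using R = v0^2 * sin(2*theta) / g
R = 26^2 * 1 / 10
R = 676 / 10
R = 338/5 m

338/5 m


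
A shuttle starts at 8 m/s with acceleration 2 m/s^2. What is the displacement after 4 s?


Given: v0 = 8 m/s, a = 2 m/s^2, t = 4 s
Using s = v0*t + (1/2)*a*t^2
s = 8*4 + (1/2)*2*4^2
s = 32 + (1/2)*32
s = 32 + 16
s = 48

48 m


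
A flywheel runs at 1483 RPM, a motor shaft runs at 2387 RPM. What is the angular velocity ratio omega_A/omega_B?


Given: RPM_A = 1483, RPM_B = 2387
omega = 2*pi*RPM/60, so omega_A/omega_B = RPM_A / RPM_B
omega_A/omega_B = 1483 / 2387
omega_A/omega_B = 1483/2387

1483/2387


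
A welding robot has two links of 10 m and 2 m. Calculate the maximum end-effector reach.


Given: L1 = 10 m, L2 = 2 m
For a 2-link planar arm, max reach = L1 + L2 (fully extended)
Max reach = 10 + 2
Max reach = 12 m

12 m


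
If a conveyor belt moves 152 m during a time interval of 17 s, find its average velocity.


Given: distance d = 152 m, time t = 17 s
Using v = d / t
v = 152 / 17
v = 152/17 m/s

152/17 m/s


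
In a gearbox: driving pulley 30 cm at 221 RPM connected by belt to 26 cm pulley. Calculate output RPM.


Given: D1 = 30 cm, w1 = 221 RPM, D2 = 26 cm
Using D1*w1 = D2*w2
w2 = D1*w1 / D2
w2 = 30*221 / 26
w2 = 6630 / 26
w2 = 255 RPM

255 RPM


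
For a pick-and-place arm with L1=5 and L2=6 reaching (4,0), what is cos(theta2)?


Given: L1 = 5, L2 = 6, target (x, y) = (4, 0)
Using cos(theta2) = (x^2 + y^2 - L1^2 - L2^2) / (2*L1*L2)
x^2 + y^2 = 4^2 + 0 = 16
L1^2 + L2^2 = 25 + 36 = 61
Numerator = 16 - 61 = -45
Denominator = 2*5*6 = 60
cos(theta2) = -45/60 = -3/4

-3/4


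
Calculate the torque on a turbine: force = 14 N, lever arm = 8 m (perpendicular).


Given: F = 14 N, r = 8 m, angle = 90 deg (perpendicular)
Using tau = F * r * sin(90)
sin(90) = 1
tau = 14 * 8 * 1
tau = 112 Nm

112 Nm


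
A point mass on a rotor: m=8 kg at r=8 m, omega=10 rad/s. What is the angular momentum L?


Given: m = 8 kg, r = 8 m, omega = 10 rad/s
For a point mass: I = m*r^2
I = 8*8^2 = 8*64 = 512
L = I*omega = 512*10
L = 5120 kg*m^2/s

5120 kg*m^2/s


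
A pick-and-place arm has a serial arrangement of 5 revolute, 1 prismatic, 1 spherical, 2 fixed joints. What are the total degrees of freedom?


Given: serial robot with 5 revolute, 1 prismatic, 1 spherical, 2 fixed joints
DOF contribution per joint type: revolute=1, prismatic=1, spherical=3, fixed=0
DOF = 5*1 + 1*1 + 1*3 + 2*0
DOF = 9

9


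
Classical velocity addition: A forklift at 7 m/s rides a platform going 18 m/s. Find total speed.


Given: object velocity = 7 m/s, platform velocity = 18 m/s (same direction)
Using classical velocity addition: v_total = v_object + v_platform
v_total = 7 + 18
v_total = 25 m/s

25 m/s


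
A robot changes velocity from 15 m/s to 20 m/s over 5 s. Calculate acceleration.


Given: initial velocity v0 = 15 m/s, final velocity v = 20 m/s, time t = 5 s
Using a = (v - v0) / t
a = (20 - 15) / 5
a = 5 / 5
a = 1 m/s^2

1 m/s^2


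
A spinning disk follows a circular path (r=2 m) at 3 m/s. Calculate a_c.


Given: v = 3 m/s, r = 2 m
Using a_c = v^2 / r
a_c = 3^2 / 2
a_c = 9 / 2
a_c = 9/2 m/s^2

9/2 m/s^2


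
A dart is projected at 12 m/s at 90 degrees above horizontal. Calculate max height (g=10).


Given: v0 = 12 m/s, theta = 90 deg, g = 10 m/s^2
sin^2(90) = 1
Using H = v0^2 * sin^2(theta) / (2*g)
H = 12^2 * 1 / (2*10)
H = 144 * 1 / 20
H = 144 / 20
H = 36/5 m

36/5 m


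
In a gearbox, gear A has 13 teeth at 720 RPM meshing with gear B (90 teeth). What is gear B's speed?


Given: N1 = 13 teeth, w1 = 720 RPM, N2 = 90 teeth
Using N1*w1 = N2*w2
w2 = N1*w1 / N2
w2 = 13*720 / 90
w2 = 9360 / 90
w2 = 104 RPM

104 RPM


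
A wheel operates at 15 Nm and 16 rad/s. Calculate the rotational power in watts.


Given: tau = 15 Nm, omega = 16 rad/s
Using P = tau * omega
P = 15 * 16
P = 240 W

240 W


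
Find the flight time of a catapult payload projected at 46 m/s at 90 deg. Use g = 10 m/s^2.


Given: v0 = 46 m/s, theta = 90 deg, g = 10 m/s^2
sin(90) = 1
Using T = 2*v0*sin(theta) / g
T = 2*46*1 / 10
T = 92 / 10
T = 46/5 s

46/5 s


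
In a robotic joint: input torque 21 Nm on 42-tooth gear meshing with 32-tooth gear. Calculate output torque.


Given: N1 = 42, N2 = 32, T1 = 21 Nm
Using T2/T1 = N2/N1
T2 = T1 * N2 / N1
T2 = 21 * 32 / 42
T2 = 672 / 42
T2 = 16 Nm

16 Nm


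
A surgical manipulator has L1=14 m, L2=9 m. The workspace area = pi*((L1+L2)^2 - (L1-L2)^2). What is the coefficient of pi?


Given: L1 = 14, L2 = 9
(L1+L2)^2 = (23)^2 = 529
(L1-L2)^2 = (5)^2 = 25
Difference = 529 - 25 = 504
This equals 4*L1*L2 = 4*14*9 = 504
Workspace area = 504*pi

504


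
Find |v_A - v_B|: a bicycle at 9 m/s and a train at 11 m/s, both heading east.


Given: v_A = 9 m/s east, v_B = 11 m/s east
Both move in the same direction; relative speed = |v_A - v_B|
|9 - 11| = |-2|
= 2 m/s

2 m/s


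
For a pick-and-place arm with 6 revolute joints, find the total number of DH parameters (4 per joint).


Given: 6 joints, 4 DH parameters per joint (d, theta, a, alpha)
Total DH parameters = number_of_joints * 4
Total = 6 * 4
Total = 24

24


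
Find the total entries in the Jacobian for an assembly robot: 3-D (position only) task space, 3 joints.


Given: task space dimension = 3, joints = 3
Jacobian is a 3 x 3 matrix
Total entries = rows * columns
Total = 3 * 3
Total = 9

9


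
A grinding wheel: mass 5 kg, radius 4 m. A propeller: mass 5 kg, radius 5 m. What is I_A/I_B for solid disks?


Given: M1=5 kg, R1=4 m, M2=5 kg, R2=5 m
For a disk: I = (1/2)*M*R^2, so I_A/I_B = (M1*R1^2)/(M2*R2^2)
M1*R1^2 = 5*16 = 80
M2*R2^2 = 5*25 = 125
I_A/I_B = 80/125 = 16/25

16/25


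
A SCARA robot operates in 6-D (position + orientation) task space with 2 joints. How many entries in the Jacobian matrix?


Given: task space dimension = 6, joints = 2
Jacobian is a 6 x 2 matrix
Total entries = rows * columns
Total = 6 * 2
Total = 12

12


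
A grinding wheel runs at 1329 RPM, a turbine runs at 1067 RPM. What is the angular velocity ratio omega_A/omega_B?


Given: RPM_A = 1329, RPM_B = 1067
omega = 2*pi*RPM/60, so omega_A/omega_B = RPM_A / RPM_B
omega_A/omega_B = 1329 / 1067
omega_A/omega_B = 1329/1067

1329/1067


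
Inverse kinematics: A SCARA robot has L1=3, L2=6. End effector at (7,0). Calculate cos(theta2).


Given: L1 = 3, L2 = 6, target (x, y) = (7, 0)
Using cos(theta2) = (x^2 + y^2 - L1^2 - L2^2) / (2*L1*L2)
x^2 + y^2 = 7^2 + 0 = 49
L1^2 + L2^2 = 9 + 36 = 45
Numerator = 49 - 45 = 4
Denominator = 2*3*6 = 36
cos(theta2) = 4/36 = 1/9

1/9


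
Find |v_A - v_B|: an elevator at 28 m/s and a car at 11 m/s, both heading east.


Given: v_A = 28 m/s east, v_B = 11 m/s east
Both move in the same direction; relative speed = |v_A - v_B|
|28 - 11| = |17|
= 17 m/s

17 m/s


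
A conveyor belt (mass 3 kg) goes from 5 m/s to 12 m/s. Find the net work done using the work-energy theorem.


Given: m = 3 kg, v0 = 5 m/s, v = 12 m/s
Using W = (1/2)*m*(v^2 - v0^2)
v^2 = 12^2 = 144
v0^2 = 5^2 = 25
v^2 - v0^2 = 144 - 25 = 119
W = (1/2)*3*119 = 357/2 J

357/2 J


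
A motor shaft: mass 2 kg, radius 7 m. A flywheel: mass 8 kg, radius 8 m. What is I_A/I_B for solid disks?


Given: M1=2 kg, R1=7 m, M2=8 kg, R2=8 m
For a disk: I = (1/2)*M*R^2, so I_A/I_B = (M1*R1^2)/(M2*R2^2)
M1*R1^2 = 2*49 = 98
M2*R2^2 = 8*64 = 512
I_A/I_B = 98/512 = 49/256

49/256


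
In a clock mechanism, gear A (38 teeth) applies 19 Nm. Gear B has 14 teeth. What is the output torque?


Given: N1 = 38, N2 = 14, T1 = 19 Nm
Using T2/T1 = N2/N1
T2 = T1 * N2 / N1
T2 = 19 * 14 / 38
T2 = 266 / 38
T2 = 7 Nm

7 Nm


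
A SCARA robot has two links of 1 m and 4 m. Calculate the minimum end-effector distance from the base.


Given: L1 = 1 m, L2 = 4 m
For a 2-link planar arm, min reach = |L1 - L2| (second link folded back)
Min reach = |1 - 4|
Min reach = 3 m

3 m


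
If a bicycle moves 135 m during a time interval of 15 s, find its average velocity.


Given: distance d = 135 m, time t = 15 s
Using v = d / t
v = 135 / 15
v = 9 m/s

9 m/s


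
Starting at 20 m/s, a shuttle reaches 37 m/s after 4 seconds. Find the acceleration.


Given: initial velocity v0 = 20 m/s, final velocity v = 37 m/s, time t = 4 s
Using a = (v - v0) / t
a = (37 - 20) / 4
a = 17 / 4
a = 17/4 m/s^2

17/4 m/s^2


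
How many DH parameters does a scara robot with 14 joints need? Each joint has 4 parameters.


Given: 14 joints, 4 DH parameters per joint (d, theta, a, alpha)
Total DH parameters = number_of_joints * 4
Total = 14 * 4
Total = 56

56


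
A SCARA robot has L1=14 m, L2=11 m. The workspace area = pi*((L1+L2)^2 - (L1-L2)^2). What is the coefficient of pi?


Given: L1 = 14, L2 = 11
(L1+L2)^2 = (25)^2 = 625
(L1-L2)^2 = (3)^2 = 9
Difference = 625 - 9 = 616
This equals 4*L1*L2 = 4*14*11 = 616
Workspace area = 616*pi

616


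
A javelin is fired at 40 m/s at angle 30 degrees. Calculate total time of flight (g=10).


Given: v0 = 40 m/s, theta = 30 deg, g = 10 m/s^2
sin(30) = 1/2
Using T = 2*v0*sin(theta) / g
T = 2*40*1/2 / 10
T = 40 / 10
T = 4 s

4 s


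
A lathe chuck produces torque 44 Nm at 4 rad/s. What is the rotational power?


Given: tau = 44 Nm, omega = 4 rad/s
Using P = tau * omega
P = 44 * 4
P = 176 W

176 W


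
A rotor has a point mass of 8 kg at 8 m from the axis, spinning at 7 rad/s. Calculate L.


Given: m = 8 kg, r = 8 m, omega = 7 rad/s
For a point mass: I = m*r^2
I = 8*8^2 = 8*64 = 512
L = I*omega = 512*7
L = 3584 kg*m^2/s

3584 kg*m^2/s


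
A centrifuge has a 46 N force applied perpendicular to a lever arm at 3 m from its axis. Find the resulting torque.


Given: F = 46 N, r = 3 m, angle = 90 deg (perpendicular)
Using tau = F * r * sin(90)
sin(90) = 1
tau = 46 * 3 * 1
tau = 138 Nm

138 Nm


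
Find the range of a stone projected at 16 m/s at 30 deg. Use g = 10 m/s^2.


Given: v0 = 16 m/s, theta = 30 deg, g = 10 m/s^2
sin(2*30) = sin(60) = sqrt(3)/2
Using R = v0^2 * sin(2*theta) / g
R = 16^2 * (sqrt(3)/2) / 10
R = 256 * sqrt(3) / 20
R = 64/5*sqrt(3) m

64/5*sqrt(3) m


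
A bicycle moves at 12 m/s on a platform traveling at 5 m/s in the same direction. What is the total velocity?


Given: object velocity = 12 m/s, platform velocity = 5 m/s (same direction)
Using classical velocity addition: v_total = v_object + v_platform
v_total = 12 + 5
v_total = 17 m/s

17 m/s


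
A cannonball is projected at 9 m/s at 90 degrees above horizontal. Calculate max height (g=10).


Given: v0 = 9 m/s, theta = 90 deg, g = 10 m/s^2
sin^2(90) = 1
Using H = v0^2 * sin^2(theta) / (2*g)
H = 9^2 * 1 / (2*10)
H = 81 * 1 / 20
H = 81 / 20
H = 81/20 m

81/20 m


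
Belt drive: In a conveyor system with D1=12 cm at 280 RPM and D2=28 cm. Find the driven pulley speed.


Given: D1 = 12 cm, w1 = 280 RPM, D2 = 28 cm
Using D1*w1 = D2*w2
w2 = D1*w1 / D2
w2 = 12*280 / 28
w2 = 3360 / 28
w2 = 120 RPM

120 RPM


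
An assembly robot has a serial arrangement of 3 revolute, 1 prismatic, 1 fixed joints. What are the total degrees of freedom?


Given: serial robot with 3 revolute, 1 prismatic, 1 fixed joints
DOF contribution per joint type: revolute=1, prismatic=1, spherical=3, fixed=0
DOF = 3*1 + 1*1 + 1*0
DOF = 4

4


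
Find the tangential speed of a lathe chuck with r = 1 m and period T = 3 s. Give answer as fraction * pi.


Given: radius r = 1 m, period T = 3 s
Using v = 2*pi*r / T
v = 2*pi*1 / 3
v = 2*pi / 3
v = 2/3*pi m/s

2/3*pi m/s


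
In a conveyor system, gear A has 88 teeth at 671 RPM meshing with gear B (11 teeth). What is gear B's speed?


Given: N1 = 88 teeth, w1 = 671 RPM, N2 = 11 teeth
Using N1*w1 = N2*w2
w2 = N1*w1 / N2
w2 = 88*671 / 11
w2 = 59048 / 11
w2 = 5368 RPM

5368 RPM


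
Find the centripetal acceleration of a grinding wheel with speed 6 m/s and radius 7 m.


Given: v = 6 m/s, r = 7 m
Using a_c = v^2 / r
a_c = 6^2 / 7
a_c = 36 / 7
a_c = 36/7 m/s^2

36/7 m/s^2


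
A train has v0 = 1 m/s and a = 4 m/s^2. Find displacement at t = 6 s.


Given: v0 = 1 m/s, a = 4 m/s^2, t = 6 s
Using s = v0*t + (1/2)*a*t^2
s = 1*6 + (1/2)*4*6^2
s = 6 + (1/2)*144
s = 6 + 72
s = 78

78 m


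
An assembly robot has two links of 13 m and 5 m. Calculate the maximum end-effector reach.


Given: L1 = 13 m, L2 = 5 m
For a 2-link planar arm, max reach = L1 + L2 (fully extended)
Max reach = 13 + 5
Max reach = 18 m

18 m


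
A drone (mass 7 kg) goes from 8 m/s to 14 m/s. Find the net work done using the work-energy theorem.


Given: m = 7 kg, v0 = 8 m/s, v = 14 m/s
Using W = (1/2)*m*(v^2 - v0^2)
v^2 = 14^2 = 196
v0^2 = 8^2 = 64
v^2 - v0^2 = 196 - 64 = 132
W = (1/2)*7*132 = 462 J

462 J


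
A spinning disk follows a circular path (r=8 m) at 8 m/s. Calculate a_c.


Given: v = 8 m/s, r = 8 m
Using a_c = v^2 / r
a_c = 8^2 / 8
a_c = 64 / 8
a_c = 8 m/s^2

8 m/s^2


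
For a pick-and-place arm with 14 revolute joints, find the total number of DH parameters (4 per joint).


Given: 14 joints, 4 DH parameters per joint (d, theta, a, alpha)
Total DH parameters = number_of_joints * 4
Total = 14 * 4
Total = 56

56


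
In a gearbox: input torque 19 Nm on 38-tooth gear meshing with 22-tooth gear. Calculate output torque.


Given: N1 = 38, N2 = 22, T1 = 19 Nm
Using T2/T1 = N2/N1
T2 = T1 * N2 / N1
T2 = 19 * 22 / 38
T2 = 418 / 38
T2 = 11 Nm

11 Nm


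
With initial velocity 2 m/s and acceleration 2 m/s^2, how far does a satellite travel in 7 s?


Given: v0 = 2 m/s, a = 2 m/s^2, t = 7 s
Using s = v0*t + (1/2)*a*t^2
s = 2*7 + (1/2)*2*7^2
s = 14 + (1/2)*98
s = 14 + 49
s = 63

63 m


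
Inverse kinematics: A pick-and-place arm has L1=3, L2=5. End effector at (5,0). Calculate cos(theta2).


Given: L1 = 3, L2 = 5, target (x, y) = (5, 0)
Using cos(theta2) = (x^2 + y^2 - L1^2 - L2^2) / (2*L1*L2)
x^2 + y^2 = 5^2 + 0 = 25
L1^2 + L2^2 = 9 + 25 = 34
Numerator = 25 - 34 = -9
Denominator = 2*3*5 = 30
cos(theta2) = -9/30 = -3/10

-3/10


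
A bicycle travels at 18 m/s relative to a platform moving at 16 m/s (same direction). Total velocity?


Given: object velocity = 18 m/s, platform velocity = 16 m/s (same direction)
Using classical velocity addition: v_total = v_object + v_platform
v_total = 18 + 16
v_total = 34 m/s

34 m/s


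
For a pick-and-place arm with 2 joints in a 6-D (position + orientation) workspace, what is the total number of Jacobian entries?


Given: task space dimension = 6, joints = 2
Jacobian is a 6 x 2 matrix
Total entries = rows * columns
Total = 6 * 2
Total = 12

12


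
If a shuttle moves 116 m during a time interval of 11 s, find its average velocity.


Given: distance d = 116 m, time t = 11 s
Using v = d / t
v = 116 / 11
v = 116/11 m/s

116/11 m/s


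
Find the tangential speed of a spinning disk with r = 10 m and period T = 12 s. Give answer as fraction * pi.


Given: radius r = 10 m, period T = 12 s
Using v = 2*pi*r / T
v = 2*pi*10 / 12
v = 20*pi / 12
v = 5/3*pi m/s

5/3*pi m/s


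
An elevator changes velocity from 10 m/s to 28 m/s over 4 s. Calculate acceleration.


Given: initial velocity v0 = 10 m/s, final velocity v = 28 m/s, time t = 4 s
Using a = (v - v0) / t
a = (28 - 10) / 4
a = 18 / 4
a = 9/2 m/s^2

9/2 m/s^2


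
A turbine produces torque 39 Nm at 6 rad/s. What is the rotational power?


Given: tau = 39 Nm, omega = 6 rad/s
Using P = tau * omega
P = 39 * 6
P = 234 W

234 W


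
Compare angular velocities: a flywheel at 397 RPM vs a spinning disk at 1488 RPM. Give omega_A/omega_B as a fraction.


Given: RPM_A = 397, RPM_B = 1488
omega = 2*pi*RPM/60, so omega_A/omega_B = RPM_A / RPM_B
omega_A/omega_B = 397 / 1488
omega_A/omega_B = 397/1488

397/1488


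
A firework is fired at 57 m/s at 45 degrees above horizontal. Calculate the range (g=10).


Given: v0 = 57 m/s, theta = 45 deg, g = 10 m/s^2
sin(2*45) = sin(90) = 1
Using R = v0^2 * sin(2*theta) / g
R = 57^2 * 1 / 10
R = 3249 / 10
R = 3249/10 m

3249/10 m


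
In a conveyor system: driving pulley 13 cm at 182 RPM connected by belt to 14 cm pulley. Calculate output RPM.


Given: D1 = 13 cm, w1 = 182 RPM, D2 = 14 cm
Using D1*w1 = D2*w2
w2 = D1*w1 / D2
w2 = 13*182 / 14
w2 = 2366 / 14
w2 = 169 RPM

169 RPM


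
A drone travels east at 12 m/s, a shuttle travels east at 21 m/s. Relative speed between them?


Given: v_A = 12 m/s east, v_B = 21 m/s east
Both move in the same direction; relative speed = |v_A - v_B|
|12 - 21| = |-9|
= 9 m/s

9 m/s


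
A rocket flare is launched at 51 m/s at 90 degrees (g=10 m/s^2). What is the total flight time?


Given: v0 = 51 m/s, theta = 90 deg, g = 10 m/s^2
sin(90) = 1
Using T = 2*v0*sin(theta) / g
T = 2*51*1 / 10
T = 102 / 10
T = 51/5 s

51/5 s


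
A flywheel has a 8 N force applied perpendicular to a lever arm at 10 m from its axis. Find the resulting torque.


Given: F = 8 N, r = 10 m, angle = 90 deg (perpendicular)
Using tau = F * r * sin(90)
sin(90) = 1
tau = 8 * 10 * 1
tau = 80 Nm

80 Nm


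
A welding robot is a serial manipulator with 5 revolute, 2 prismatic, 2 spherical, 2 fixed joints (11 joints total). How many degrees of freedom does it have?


Given: serial robot with 5 revolute, 2 prismatic, 2 spherical, 2 fixed joints
DOF contribution per joint type: revolute=1, prismatic=1, spherical=3, fixed=0
DOF = 5*1 + 2*1 + 2*3 + 2*0
DOF = 13

13


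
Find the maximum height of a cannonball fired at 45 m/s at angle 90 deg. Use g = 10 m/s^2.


Given: v0 = 45 m/s, theta = 90 deg, g = 10 m/s^2
sin^2(90) = 1
Using H = v0^2 * sin^2(theta) / (2*g)
H = 45^2 * 1 / (2*10)
H = 2025 * 1 / 20
H = 2025 / 20
H = 405/4 m

405/4 m


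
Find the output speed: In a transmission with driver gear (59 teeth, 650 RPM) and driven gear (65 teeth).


Given: N1 = 59 teeth, w1 = 650 RPM, N2 = 65 teeth
Using N1*w1 = N2*w2
w2 = N1*w1 / N2
w2 = 59*650 / 65
w2 = 38350 / 65
w2 = 590 RPM

590 RPM


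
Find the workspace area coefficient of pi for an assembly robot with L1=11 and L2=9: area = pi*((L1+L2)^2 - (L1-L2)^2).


Given: L1 = 11, L2 = 9
(L1+L2)^2 = (20)^2 = 400
(L1-L2)^2 = (2)^2 = 4
Difference = 400 - 4 = 396
This equals 4*L1*L2 = 4*11*9 = 396
Workspace area = 396*pi

396


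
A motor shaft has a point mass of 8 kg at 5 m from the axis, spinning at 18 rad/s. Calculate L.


Given: m = 8 kg, r = 5 m, omega = 18 rad/s
For a point mass: I = m*r^2
I = 8*5^2 = 8*25 = 200
L = I*omega = 200*18
L = 3600 kg*m^2/s

3600 kg*m^2/s


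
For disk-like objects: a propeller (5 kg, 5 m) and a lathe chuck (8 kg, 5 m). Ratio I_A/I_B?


Given: M1=5 kg, R1=5 m, M2=8 kg, R2=5 m
For a disk: I = (1/2)*M*R^2, so I_A/I_B = (M1*R1^2)/(M2*R2^2)
M1*R1^2 = 5*25 = 125
M2*R2^2 = 8*25 = 200
I_A/I_B = 125/200 = 5/8

5/8


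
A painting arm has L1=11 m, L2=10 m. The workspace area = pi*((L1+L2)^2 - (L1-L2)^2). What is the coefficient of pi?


Given: L1 = 11, L2 = 10
(L1+L2)^2 = (21)^2 = 441
(L1-L2)^2 = (1)^2 = 1
Difference = 441 - 1 = 440
This equals 4*L1*L2 = 4*11*10 = 440
Workspace area = 440*pi

440


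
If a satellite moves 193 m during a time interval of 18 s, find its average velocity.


Given: distance d = 193 m, time t = 18 s
Using v = d / t
v = 193 / 18
v = 193/18 m/s

193/18 m/s


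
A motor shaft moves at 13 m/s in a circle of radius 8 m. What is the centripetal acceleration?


Given: v = 13 m/s, r = 8 m
Using a_c = v^2 / r
a_c = 13^2 / 8
a_c = 169 / 8
a_c = 169/8 m/s^2

169/8 m/s^2


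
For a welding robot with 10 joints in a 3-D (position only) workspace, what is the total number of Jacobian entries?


Given: task space dimension = 3, joints = 10
Jacobian is a 3 x 10 matrix
Total entries = rows * columns
Total = 3 * 10
Total = 30

30


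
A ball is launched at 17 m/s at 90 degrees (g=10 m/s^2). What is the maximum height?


Given: v0 = 17 m/s, theta = 90 deg, g = 10 m/s^2
sin^2(90) = 1
Using H = v0^2 * sin^2(theta) / (2*g)
H = 17^2 * 1 / (2*10)
H = 289 * 1 / 20
H = 289 / 20
H = 289/20 m

289/20 m


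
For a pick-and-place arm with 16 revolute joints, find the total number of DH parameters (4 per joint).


Given: 16 joints, 4 DH parameters per joint (d, theta, a, alpha)
Total DH parameters = number_of_joints * 4
Total = 16 * 4
Total = 64

64


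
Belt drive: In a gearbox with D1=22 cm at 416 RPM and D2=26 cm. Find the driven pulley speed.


Given: D1 = 22 cm, w1 = 416 RPM, D2 = 26 cm
Using D1*w1 = D2*w2
w2 = D1*w1 / D2
w2 = 22*416 / 26
w2 = 9152 / 26
w2 = 352 RPM

352 RPM


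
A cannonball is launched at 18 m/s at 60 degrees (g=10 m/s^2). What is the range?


Given: v0 = 18 m/s, theta = 60 deg, g = 10 m/s^2
sin(2*60) = sin(120) = sqrt(3)/2
Using R = v0^2 * sin(2*theta) / g
R = 18^2 * (sqrt(3)/2) / 10
R = 324 * sqrt(3) / 20
R = 81/5*sqrt(3) m

81/5*sqrt(3) m


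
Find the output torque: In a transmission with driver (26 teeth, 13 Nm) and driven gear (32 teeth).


Given: N1 = 26, N2 = 32, T1 = 13 Nm
Using T2/T1 = N2/N1
T2 = T1 * N2 / N1
T2 = 13 * 32 / 26
T2 = 416 / 26
T2 = 16 Nm

16 Nm


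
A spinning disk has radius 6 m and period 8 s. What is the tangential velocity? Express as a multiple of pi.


Given: radius r = 6 m, period T = 8 s
Using v = 2*pi*r / T
v = 2*pi*6 / 8
v = 12*pi / 8
v = 3/2*pi m/s

3/2*pi m/s


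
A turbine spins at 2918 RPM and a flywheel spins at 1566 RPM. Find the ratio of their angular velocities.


Given: RPM_A = 2918, RPM_B = 1566
omega = 2*pi*RPM/60, so omega_A/omega_B = RPM_A / RPM_B
omega_A/omega_B = 2918 / 1566
omega_A/omega_B = 1459/783

1459/783


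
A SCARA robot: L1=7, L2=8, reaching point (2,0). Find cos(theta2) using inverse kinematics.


Given: L1 = 7, L2 = 8, target (x, y) = (2, 0)
Using cos(theta2) = (x^2 + y^2 - L1^2 - L2^2) / (2*L1*L2)
x^2 + y^2 = 2^2 + 0 = 4
L1^2 + L2^2 = 49 + 64 = 113
Numerator = 4 - 113 = -109
Denominator = 2*7*8 = 112
cos(theta2) = -109/112 = -109/112

-109/112


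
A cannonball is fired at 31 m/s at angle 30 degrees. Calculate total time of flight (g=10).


Given: v0 = 31 m/s, theta = 30 deg, g = 10 m/s^2
sin(30) = 1/2
Using T = 2*v0*sin(theta) / g
T = 2*31*1/2 / 10
T = 31 / 10
T = 31/10 s

31/10 s


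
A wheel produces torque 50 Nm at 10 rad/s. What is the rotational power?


Given: tau = 50 Nm, omega = 10 rad/s
Using P = tau * omega
P = 50 * 10
P = 500 W

500 W


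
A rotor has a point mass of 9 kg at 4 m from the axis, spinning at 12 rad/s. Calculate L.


Given: m = 9 kg, r = 4 m, omega = 12 rad/s
For a point mass: I = m*r^2
I = 9*4^2 = 9*16 = 144
L = I*omega = 144*12
L = 1728 kg*m^2/s

1728 kg*m^2/s


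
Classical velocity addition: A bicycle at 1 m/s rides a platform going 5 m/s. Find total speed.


Given: object velocity = 1 m/s, platform velocity = 5 m/s (same direction)
Using classical velocity addition: v_total = v_object + v_platform
v_total = 1 + 5
v_total = 6 m/s

6 m/s


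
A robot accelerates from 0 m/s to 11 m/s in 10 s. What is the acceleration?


Given: initial velocity v0 = 0 m/s, final velocity v = 11 m/s, time t = 10 s
Using a = (v - v0) / t
a = (11 - 0) / 10
a = 11 / 10
a = 11/10 m/s^2

11/10 m/s^2


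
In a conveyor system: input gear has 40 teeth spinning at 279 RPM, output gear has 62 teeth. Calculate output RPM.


Given: N1 = 40 teeth, w1 = 279 RPM, N2 = 62 teeth
Using N1*w1 = N2*w2
w2 = N1*w1 / N2
w2 = 40*279 / 62
w2 = 11160 / 62
w2 = 180 RPM

180 RPM


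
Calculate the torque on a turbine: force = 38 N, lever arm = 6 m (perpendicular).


Given: F = 38 N, r = 6 m, angle = 90 deg (perpendicular)
Using tau = F * r * sin(90)
sin(90) = 1
tau = 38 * 6 * 1
tau = 228 Nm

228 Nm


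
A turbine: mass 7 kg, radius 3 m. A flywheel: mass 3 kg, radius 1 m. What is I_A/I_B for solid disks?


Given: M1=7 kg, R1=3 m, M2=3 kg, R2=1 m
For a disk: I = (1/2)*M*R^2, so I_A/I_B = (M1*R1^2)/(M2*R2^2)
M1*R1^2 = 7*9 = 63
M2*R2^2 = 3*1 = 3
I_A/I_B = 63/3 = 21

21


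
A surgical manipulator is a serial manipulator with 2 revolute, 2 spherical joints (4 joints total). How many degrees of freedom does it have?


Given: serial robot with 2 revolute, 2 spherical joints
DOF contribution per joint type: revolute=1, prismatic=1, spherical=3, fixed=0
DOF = 2*1 + 2*3
DOF = 8

8


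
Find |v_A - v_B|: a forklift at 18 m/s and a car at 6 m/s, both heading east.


Given: v_A = 18 m/s east, v_B = 6 m/s east
Both move in the same direction; relative speed = |v_A - v_B|
|18 - 6| = |12|
= 12 m/s

12 m/s


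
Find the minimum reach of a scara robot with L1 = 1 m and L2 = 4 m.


Given: L1 = 1 m, L2 = 4 m
For a 2-link planar arm, min reach = |L1 - L2| (second link folded back)
Min reach = |1 - 4|
Min reach = 3 m

3 m


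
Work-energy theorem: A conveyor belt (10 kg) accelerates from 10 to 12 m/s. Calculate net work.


Given: m = 10 kg, v0 = 10 m/s, v = 12 m/s
Using W = (1/2)*m*(v^2 - v0^2)
v^2 = 12^2 = 144
v0^2 = 10^2 = 100
v^2 - v0^2 = 144 - 100 = 44
W = (1/2)*10*44 = 220 J

220 J


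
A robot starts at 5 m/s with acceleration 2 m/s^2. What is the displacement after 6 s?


Given: v0 = 5 m/s, a = 2 m/s^2, t = 6 s
Using s = v0*t + (1/2)*a*t^2
s = 5*6 + (1/2)*2*6^2
s = 30 + (1/2)*72
s = 30 + 36
s = 66

66 m


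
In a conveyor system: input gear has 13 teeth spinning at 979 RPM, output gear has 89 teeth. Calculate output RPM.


Given: N1 = 13 teeth, w1 = 979 RPM, N2 = 89 teeth
Using N1*w1 = N2*w2
w2 = N1*w1 / N2
w2 = 13*979 / 89
w2 = 12727 / 89
w2 = 143 RPM

143 RPM


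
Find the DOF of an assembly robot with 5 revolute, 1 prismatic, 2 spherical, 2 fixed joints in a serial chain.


Given: serial robot with 5 revolute, 1 prismatic, 2 spherical, 2 fixed joints
DOF contribution per joint type: revolute=1, prismatic=1, spherical=3, fixed=0
DOF = 5*1 + 1*1 + 2*3 + 2*0
DOF = 12

12


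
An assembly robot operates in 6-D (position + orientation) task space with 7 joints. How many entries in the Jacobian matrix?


Given: task space dimension = 6, joints = 7
Jacobian is a 6 x 7 matrix
Total entries = rows * columns
Total = 6 * 7
Total = 42

42


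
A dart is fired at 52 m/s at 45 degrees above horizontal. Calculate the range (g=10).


Given: v0 = 52 m/s, theta = 45 deg, g = 10 m/s^2
sin(2*45) = sin(90) = 1
Using R = v0^2 * sin(2*theta) / g
R = 52^2 * 1 / 10
R = 2704 / 10
R = 1352/5 m

1352/5 m


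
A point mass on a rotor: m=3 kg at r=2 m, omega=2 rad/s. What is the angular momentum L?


Given: m = 3 kg, r = 2 m, omega = 2 rad/s
For a point mass: I = m*r^2
I = 3*2^2 = 3*4 = 12
L = I*omega = 12*2
L = 24 kg*m^2/s

24 kg*m^2/s


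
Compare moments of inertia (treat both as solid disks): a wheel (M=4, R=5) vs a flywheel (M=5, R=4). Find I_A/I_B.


Given: M1=4 kg, R1=5 m, M2=5 kg, R2=4 m
For a disk: I = (1/2)*M*R^2, so I_A/I_B = (M1*R1^2)/(M2*R2^2)
M1*R1^2 = 4*25 = 100
M2*R2^2 = 5*16 = 80
I_A/I_B = 100/80 = 5/4

5/4


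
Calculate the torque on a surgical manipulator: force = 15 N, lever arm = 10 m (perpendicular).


Given: F = 15 N, r = 10 m, angle = 90 deg (perpendicular)
Using tau = F * r * sin(90)
sin(90) = 1
tau = 15 * 10 * 1
tau = 150 Nm

150 Nm


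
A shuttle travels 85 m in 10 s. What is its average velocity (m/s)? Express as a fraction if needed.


Given: distance d = 85 m, time t = 10 s
Using v = d / t
v = 85 / 10
v = 17/2 m/s

17/2 m/s


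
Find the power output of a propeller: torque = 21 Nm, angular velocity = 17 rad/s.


Given: tau = 21 Nm, omega = 17 rad/s
Using P = tau * omega
P = 21 * 17
P = 357 W

357 W


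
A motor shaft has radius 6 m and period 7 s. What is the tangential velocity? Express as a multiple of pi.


Given: radius r = 6 m, period T = 7 s
Using v = 2*pi*r / T
v = 2*pi*6 / 7
v = 12*pi / 7
v = 12/7*pi m/s

12/7*pi m/s


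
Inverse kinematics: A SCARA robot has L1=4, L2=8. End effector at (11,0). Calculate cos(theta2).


Given: L1 = 4, L2 = 8, target (x, y) = (11, 0)
Using cos(theta2) = (x^2 + y^2 - L1^2 - L2^2) / (2*L1*L2)
x^2 + y^2 = 11^2 + 0 = 121
L1^2 + L2^2 = 16 + 64 = 80
Numerator = 121 - 80 = 41
Denominator = 2*4*8 = 64
cos(theta2) = 41/64 = 41/64

41/64


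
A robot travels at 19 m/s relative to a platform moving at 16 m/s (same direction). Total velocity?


Given: object velocity = 19 m/s, platform velocity = 16 m/s (same direction)
Using classical velocity addition: v_total = v_object + v_platform
v_total = 19 + 16
v_total = 35 m/s

35 m/s


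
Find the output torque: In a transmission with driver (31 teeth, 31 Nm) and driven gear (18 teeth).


Given: N1 = 31, N2 = 18, T1 = 31 Nm
Using T2/T1 = N2/N1
T2 = T1 * N2 / N1
T2 = 31 * 18 / 31
T2 = 558 / 31
T2 = 18 Nm

18 Nm


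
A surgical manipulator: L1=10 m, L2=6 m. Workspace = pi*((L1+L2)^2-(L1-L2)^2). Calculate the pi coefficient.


Given: L1 = 10, L2 = 6
(L1+L2)^2 = (16)^2 = 256
(L1-L2)^2 = (4)^2 = 16
Difference = 256 - 16 = 240
This equals 4*L1*L2 = 4*10*6 = 240
Workspace area = 240*pi

240


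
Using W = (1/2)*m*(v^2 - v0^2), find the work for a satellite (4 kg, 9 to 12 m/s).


Given: m = 4 kg, v0 = 9 m/s, v = 12 m/s
Using W = (1/2)*m*(v^2 - v0^2)
v^2 = 12^2 = 144
v0^2 = 9^2 = 81
v^2 - v0^2 = 144 - 81 = 63
W = (1/2)*4*63 = 126 J

126 J


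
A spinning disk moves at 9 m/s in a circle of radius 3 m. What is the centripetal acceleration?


Given: v = 9 m/s, r = 3 m
Using a_c = v^2 / r
a_c = 9^2 / 3
a_c = 81 / 3
a_c = 27 m/s^2

27 m/s^2


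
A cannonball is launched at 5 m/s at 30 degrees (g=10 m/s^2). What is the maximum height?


Given: v0 = 5 m/s, theta = 30 deg, g = 10 m/s^2
sin^2(30) = 1/4
Using H = v0^2 * sin^2(theta) / (2*g)
H = 5^2 * 1/4 / (2*10)
H = 25 * 1/4 / 20
H = 25/4 / 20
H = 5/16 m

5/16 m


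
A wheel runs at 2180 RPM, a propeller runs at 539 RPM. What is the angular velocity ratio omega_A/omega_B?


Given: RPM_A = 2180, RPM_B = 539
omega = 2*pi*RPM/60, so omega_A/omega_B = RPM_A / RPM_B
omega_A/omega_B = 2180 / 539
omega_A/omega_B = 2180/539

2180/539


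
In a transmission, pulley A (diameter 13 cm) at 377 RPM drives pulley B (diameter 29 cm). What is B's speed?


Given: D1 = 13 cm, w1 = 377 RPM, D2 = 29 cm
Using D1*w1 = D2*w2
w2 = D1*w1 / D2
w2 = 13*377 / 29
w2 = 4901 / 29
w2 = 169 RPM

169 RPM


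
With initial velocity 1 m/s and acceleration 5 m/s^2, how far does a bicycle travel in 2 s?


Given: v0 = 1 m/s, a = 5 m/s^2, t = 2 s
Using s = v0*t + (1/2)*a*t^2
s = 1*2 + (1/2)*5*2^2
s = 2 + (1/2)*20
s = 2 + 10
s = 12

12 m


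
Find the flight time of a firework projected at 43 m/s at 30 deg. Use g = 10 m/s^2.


Given: v0 = 43 m/s, theta = 30 deg, g = 10 m/s^2
sin(30) = 1/2
Using T = 2*v0*sin(theta) / g
T = 2*43*1/2 / 10
T = 43 / 10
T = 43/10 s

43/10 s


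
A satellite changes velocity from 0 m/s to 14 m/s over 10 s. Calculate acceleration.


Given: initial velocity v0 = 0 m/s, final velocity v = 14 m/s, time t = 10 s
Using a = (v - v0) / t
a = (14 - 0) / 10
a = 14 / 10
a = 7/5 m/s^2

7/5 m/s^2


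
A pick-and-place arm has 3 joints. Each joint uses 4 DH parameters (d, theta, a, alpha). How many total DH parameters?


Given: 3 joints, 4 DH parameters per joint (d, theta, a, alpha)
Total DH parameters = number_of_joints * 4
Total = 3 * 4
Total = 12

12


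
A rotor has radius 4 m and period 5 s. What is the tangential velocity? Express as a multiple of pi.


Given: radius r = 4 m, period T = 5 s
Using v = 2*pi*r / T
v = 2*pi*4 / 5
v = 8*pi / 5
v = 8/5*pi m/s

8/5*pi m/s


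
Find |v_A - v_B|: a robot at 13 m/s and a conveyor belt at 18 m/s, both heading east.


Given: v_A = 13 m/s east, v_B = 18 m/s east
Both move in the same direction; relative speed = |v_A - v_B|
|13 - 18| = |-5|
= 5 m/s

5 m/s


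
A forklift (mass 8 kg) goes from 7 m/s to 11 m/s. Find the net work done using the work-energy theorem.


Given: m = 8 kg, v0 = 7 m/s, v = 11 m/s
Using W = (1/2)*m*(v^2 - v0^2)
v^2 = 11^2 = 121
v0^2 = 7^2 = 49
v^2 - v0^2 = 121 - 49 = 72
W = (1/2)*8*72 = 288 J

288 J


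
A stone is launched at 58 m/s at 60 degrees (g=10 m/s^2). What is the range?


Given: v0 = 58 m/s, theta = 60 deg, g = 10 m/s^2
sin(2*60) = sin(120) = sqrt(3)/2
Using R = v0^2 * sin(2*theta) / g
R = 58^2 * (sqrt(3)/2) / 10
R = 3364 * sqrt(3) / 20
R = 841/5*sqrt(3) m

841/5*sqrt(3) m


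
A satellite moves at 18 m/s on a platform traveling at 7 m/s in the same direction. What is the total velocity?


Given: object velocity = 18 m/s, platform velocity = 7 m/s (same direction)
Using classical velocity addition: v_total = v_object + v_platform
v_total = 18 + 7
v_total = 25 m/s

25 m/s


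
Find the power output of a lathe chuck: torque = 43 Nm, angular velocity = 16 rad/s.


Given: tau = 43 Nm, omega = 16 rad/s
Using P = tau * omega
P = 43 * 16
P = 688 W

688 W


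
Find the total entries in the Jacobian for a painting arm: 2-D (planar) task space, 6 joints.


Given: task space dimension = 2, joints = 6
Jacobian is a 2 x 6 matrix
Total entries = rows * columns
Total = 2 * 6
Total = 12

12


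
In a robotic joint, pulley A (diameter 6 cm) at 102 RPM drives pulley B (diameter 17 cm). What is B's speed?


Given: D1 = 6 cm, w1 = 102 RPM, D2 = 17 cm
Using D1*w1 = D2*w2
w2 = D1*w1 / D2
w2 = 6*102 / 17
w2 = 612 / 17
w2 = 36 RPM

36 RPM


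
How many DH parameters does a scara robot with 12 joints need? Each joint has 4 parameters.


Given: 12 joints, 4 DH parameters per joint (d, theta, a, alpha)
Total DH parameters = number_of_joints * 4
Total = 12 * 4
Total = 48

48


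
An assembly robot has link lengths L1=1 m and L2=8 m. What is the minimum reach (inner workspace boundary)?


Given: L1 = 1 m, L2 = 8 m
For a 2-link planar arm, min reach = |L1 - L2| (second link folded back)
Min reach = |1 - 8|
Min reach = 7 m

7 m


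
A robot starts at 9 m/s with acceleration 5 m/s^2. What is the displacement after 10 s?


Given: v0 = 9 m/s, a = 5 m/s^2, t = 10 s
Using s = v0*t + (1/2)*a*t^2
s = 9*10 + (1/2)*5*10^2
s = 90 + (1/2)*500
s = 90 + 250
s = 340

340 m


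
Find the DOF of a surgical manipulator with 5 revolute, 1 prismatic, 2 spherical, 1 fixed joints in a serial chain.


Given: serial robot with 5 revolute, 1 prismatic, 2 spherical, 1 fixed joints
DOF contribution per joint type: revolute=1, prismatic=1, spherical=3, fixed=0
DOF = 5*1 + 1*1 + 2*3 + 1*0
DOF = 12

12


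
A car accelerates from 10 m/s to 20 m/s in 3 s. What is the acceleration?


Given: initial velocity v0 = 10 m/s, final velocity v = 20 m/s, time t = 3 s
Using a = (v - v0) / t
a = (20 - 10) / 3
a = 10 / 3
a = 10/3 m/s^2

10/3 m/s^2


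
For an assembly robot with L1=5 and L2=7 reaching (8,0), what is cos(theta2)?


Given: L1 = 5, L2 = 7, target (x, y) = (8, 0)
Using cos(theta2) = (x^2 + y^2 - L1^2 - L2^2) / (2*L1*L2)
x^2 + y^2 = 8^2 + 0 = 64
L1^2 + L2^2 = 25 + 49 = 74
Numerator = 64 - 74 = -10
Denominator = 2*5*7 = 70
cos(theta2) = -10/70 = -1/7

-1/7


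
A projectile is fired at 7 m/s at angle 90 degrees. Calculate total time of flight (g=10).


Given: v0 = 7 m/s, theta = 90 deg, g = 10 m/s^2
sin(90) = 1
Using T = 2*v0*sin(theta) / g
T = 2*7*1 / 10
T = 14 / 10
T = 7/5 s

7/5 s


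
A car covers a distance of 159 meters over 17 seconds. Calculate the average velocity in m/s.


Given: distance d = 159 m, time t = 17 s
Using v = d / t
v = 159 / 17
v = 159/17 m/s

159/17 m/s


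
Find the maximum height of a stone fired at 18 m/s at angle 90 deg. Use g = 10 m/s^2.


Given: v0 = 18 m/s, theta = 90 deg, g = 10 m/s^2
sin^2(90) = 1
Using H = v0^2 * sin^2(theta) / (2*g)
H = 18^2 * 1 / (2*10)
H = 324 * 1 / 20
H = 324 / 20
H = 81/5 m

81/5 m


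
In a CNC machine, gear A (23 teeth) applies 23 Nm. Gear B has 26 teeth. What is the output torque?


Given: N1 = 23, N2 = 26, T1 = 23 Nm
Using T2/T1 = N2/N1
T2 = T1 * N2 / N1
T2 = 23 * 26 / 23
T2 = 598 / 23
T2 = 26 Nm

26 Nm


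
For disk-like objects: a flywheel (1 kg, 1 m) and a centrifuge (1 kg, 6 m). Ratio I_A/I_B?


Given: M1=1 kg, R1=1 m, M2=1 kg, R2=6 m
For a disk: I = (1/2)*M*R^2, so I_A/I_B = (M1*R1^2)/(M2*R2^2)
M1*R1^2 = 1*1 = 1
M2*R2^2 = 1*36 = 36
I_A/I_B = 1/36 = 1/36

1/36


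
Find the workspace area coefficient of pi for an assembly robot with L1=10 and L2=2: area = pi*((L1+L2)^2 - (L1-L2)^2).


Given: L1 = 10, L2 = 2
(L1+L2)^2 = (12)^2 = 144
(L1-L2)^2 = (8)^2 = 64
Difference = 144 - 64 = 80
This equals 4*L1*L2 = 4*10*2 = 80
Workspace area = 80*pi

80


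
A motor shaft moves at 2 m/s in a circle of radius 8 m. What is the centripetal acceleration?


Given: v = 2 m/s, r = 8 m
Using a_c = v^2 / r
a_c = 2^2 / 8
a_c = 4 / 8
a_c = 1/2 m/s^2

1/2 m/s^2


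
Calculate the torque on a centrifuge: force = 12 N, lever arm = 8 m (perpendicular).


Given: F = 12 N, r = 8 m, angle = 90 deg (perpendicular)
Using tau = F * r * sin(90)
sin(90) = 1
tau = 12 * 8 * 1
tau = 96 Nm

96 Nm


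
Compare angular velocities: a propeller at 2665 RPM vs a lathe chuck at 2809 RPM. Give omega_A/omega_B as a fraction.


Given: RPM_A = 2665, RPM_B = 2809
omega = 2*pi*RPM/60, so omega_A/omega_B = RPM_A / RPM_B
omega_A/omega_B = 2665 / 2809
omega_A/omega_B = 2665/2809

2665/2809


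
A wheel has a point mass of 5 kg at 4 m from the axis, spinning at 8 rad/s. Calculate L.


Given: m = 5 kg, r = 4 m, omega = 8 rad/s
For a point mass: I = m*r^2
I = 5*4^2 = 5*16 = 80
L = I*omega = 80*8
L = 640 kg*m^2/s

640 kg*m^2/s


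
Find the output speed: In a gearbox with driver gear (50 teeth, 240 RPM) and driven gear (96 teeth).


Given: N1 = 50 teeth, w1 = 240 RPM, N2 = 96 teeth
Using N1*w1 = N2*w2
w2 = N1*w1 / N2
w2 = 50*240 / 96
w2 = 12000 / 96
w2 = 125 RPM

125 RPM


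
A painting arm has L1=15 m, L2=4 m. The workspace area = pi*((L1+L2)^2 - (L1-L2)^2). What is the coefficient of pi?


Given: L1 = 15, L2 = 4
(L1+L2)^2 = (19)^2 = 361
(L1-L2)^2 = (11)^2 = 121
Difference = 361 - 121 = 240
This equals 4*L1*L2 = 4*15*4 = 240
Workspace area = 240*pi

240


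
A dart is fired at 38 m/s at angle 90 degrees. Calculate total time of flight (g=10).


Given: v0 = 38 m/s, theta = 90 deg, g = 10 m/s^2
sin(90) = 1
Using T = 2*v0*sin(theta) / g
T = 2*38*1 / 10
T = 76 / 10
T = 38/5 s

38/5 s


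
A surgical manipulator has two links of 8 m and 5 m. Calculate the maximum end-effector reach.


Given: L1 = 8 m, L2 = 5 m
For a 2-link planar arm, max reach = L1 + L2 (fully extended)
Max reach = 8 + 5
Max reach = 13 m

13 m


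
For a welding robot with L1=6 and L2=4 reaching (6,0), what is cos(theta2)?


Given: L1 = 6, L2 = 4, target (x, y) = (6, 0)
Using cos(theta2) = (x^2 + y^2 - L1^2 - L2^2) / (2*L1*L2)
x^2 + y^2 = 6^2 + 0 = 36
L1^2 + L2^2 = 36 + 16 = 52
Numerator = 36 - 52 = -16
Denominator = 2*6*4 = 48
cos(theta2) = -16/48 = -1/3

-1/3


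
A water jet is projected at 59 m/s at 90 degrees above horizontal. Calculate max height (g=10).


Given: v0 = 59 m/s, theta = 90 deg, g = 10 m/s^2
sin^2(90) = 1
Using H = v0^2 * sin^2(theta) / (2*g)
H = 59^2 * 1 / (2*10)
H = 3481 * 1 / 20
H = 3481 / 20
H = 3481/20 m

3481/20 m


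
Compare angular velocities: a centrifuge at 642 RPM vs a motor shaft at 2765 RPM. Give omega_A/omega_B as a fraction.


Given: RPM_A = 642, RPM_B = 2765
omega = 2*pi*RPM/60, so omega_A/omega_B = RPM_A / RPM_B
omega_A/omega_B = 642 / 2765
omega_A/omega_B = 642/2765

642/2765


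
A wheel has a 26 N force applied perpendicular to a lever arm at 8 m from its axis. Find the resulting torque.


Given: F = 26 N, r = 8 m, angle = 90 deg (perpendicular)
Using tau = F * r * sin(90)
sin(90) = 1
tau = 26 * 8 * 1
tau = 208 Nm

208 Nm


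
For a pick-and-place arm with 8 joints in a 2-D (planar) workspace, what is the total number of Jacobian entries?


Given: task space dimension = 2, joints = 8
Jacobian is a 2 x 8 matrix
Total entries = rows * columns
Total = 2 * 8
Total = 16

16


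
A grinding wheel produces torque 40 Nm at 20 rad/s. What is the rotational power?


Given: tau = 40 Nm, omega = 20 rad/s
Using P = tau * omega
P = 40 * 20
P = 800 W

800 W
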